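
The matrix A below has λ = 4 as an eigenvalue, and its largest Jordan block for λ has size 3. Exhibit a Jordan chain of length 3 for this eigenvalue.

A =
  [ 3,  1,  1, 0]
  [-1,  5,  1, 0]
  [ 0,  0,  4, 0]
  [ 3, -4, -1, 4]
A Jordan chain for λ = 4 of length 3:
v_1 = (0, 0, 0, 1)ᵀ
v_2 = (-1, -1, 0, 3)ᵀ
v_3 = (1, 0, 0, 0)ᵀ

Let N = A − (4)·I. We want v_3 with N^3 v_3 = 0 but N^2 v_3 ≠ 0; then v_{j-1} := N · v_j for j = 3, …, 2.

Pick v_3 = (1, 0, 0, 0)ᵀ.
Then v_2 = N · v_3 = (-1, -1, 0, 3)ᵀ.
Then v_1 = N · v_2 = (0, 0, 0, 1)ᵀ.

Sanity check: (A − (4)·I) v_1 = (0, 0, 0, 0)ᵀ = 0. ✓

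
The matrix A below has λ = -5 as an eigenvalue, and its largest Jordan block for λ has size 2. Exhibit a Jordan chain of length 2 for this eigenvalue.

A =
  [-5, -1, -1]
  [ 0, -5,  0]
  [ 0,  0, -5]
A Jordan chain for λ = -5 of length 2:
v_1 = (-1, 0, 0)ᵀ
v_2 = (0, 1, 0)ᵀ

Let N = A − (-5)·I. We want v_2 with N^2 v_2 = 0 but N^1 v_2 ≠ 0; then v_{j-1} := N · v_j for j = 2, …, 2.

Pick v_2 = (0, 1, 0)ᵀ.
Then v_1 = N · v_2 = (-1, 0, 0)ᵀ.

Sanity check: (A − (-5)·I) v_1 = (0, 0, 0)ᵀ = 0. ✓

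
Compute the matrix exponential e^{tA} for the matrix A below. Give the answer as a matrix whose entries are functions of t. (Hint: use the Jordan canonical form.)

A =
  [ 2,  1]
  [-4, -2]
e^{tA} =
  [2*t + 1, t]
  [-4*t, 1 - 2*t]

Strategy: write A = P · J · P⁻¹ where J is a Jordan canonical form, so e^{tA} = P · e^{tJ} · P⁻¹, and e^{tJ} can be computed block-by-block.

A has Jordan form
J =
  [0, 1]
  [0, 0]
(up to reordering of blocks).

Per-block formulas:
  For a 2×2 Jordan block J_2(0): exp(t · J_2(0)) = e^(0t)·(I + t·N), where N is the 2×2 nilpotent shift.

After assembling e^{tJ} and conjugating by P, we get:

e^{tA} =
  [2*t + 1, t]
  [-4*t, 1 - 2*t]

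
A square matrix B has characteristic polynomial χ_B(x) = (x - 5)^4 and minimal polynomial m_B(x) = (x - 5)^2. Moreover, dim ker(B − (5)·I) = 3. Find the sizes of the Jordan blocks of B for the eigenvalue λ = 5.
Block sizes for λ = 5: [2, 1, 1]

Step 1 — from the characteristic polynomial, algebraic multiplicity of λ = 5 is 4. From dim ker(B − (5)·I) = 3, there are exactly 3 Jordan blocks for λ = 5.
Step 2 — from the minimal polynomial, the factor (x − 5)^2 tells us the largest block for λ = 5 has size 2.
Step 3 — with total size 4, 3 blocks, and largest block 2, the block sizes (in nonincreasing order) are [2, 1, 1].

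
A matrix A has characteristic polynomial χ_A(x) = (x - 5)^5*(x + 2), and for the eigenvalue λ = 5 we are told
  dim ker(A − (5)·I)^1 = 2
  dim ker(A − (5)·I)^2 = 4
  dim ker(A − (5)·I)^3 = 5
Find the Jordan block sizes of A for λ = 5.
Block sizes for λ = 5: [3, 2]

From the dimensions of kernels of powers, the number of Jordan blocks of size at least j is d_j − d_{j−1} where d_j = dim ker(N^j) (with d_0 = 0). Computing the differences gives [2, 2, 1].
The number of blocks of size exactly k is (#blocks of size ≥ k) − (#blocks of size ≥ k + 1), so the partition is: 1 block(s) of size 2, 1 block(s) of size 3.
In nonincreasing order the block sizes are [3, 2].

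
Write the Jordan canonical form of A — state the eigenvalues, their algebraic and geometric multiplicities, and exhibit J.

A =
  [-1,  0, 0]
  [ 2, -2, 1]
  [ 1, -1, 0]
J_3(-1)

The characteristic polynomial is
  det(x·I − A) = x^3 + 3*x^2 + 3*x + 1 = (x + 1)^3

Eigenvalues and multiplicities (the geometric multiplicity of λ is n − rank(A − λI), which equals the number of Jordan blocks for λ):
  λ = -1: algebraic multiplicity = 3, geometric multiplicity = 1

Determining the block sizes for each eigenvalue:
  λ = -1: one block (gm = 1), so the single block has size am = 3 → block sizes [3]

Assembling the blocks gives a Jordan form
J =
  [-1,  1,  0]
  [ 0, -1,  1]
  [ 0,  0, -1]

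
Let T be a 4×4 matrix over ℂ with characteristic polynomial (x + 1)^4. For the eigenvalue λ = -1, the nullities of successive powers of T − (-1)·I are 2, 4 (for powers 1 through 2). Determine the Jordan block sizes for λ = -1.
Block sizes for λ = -1: [2, 2]

From the dimensions of kernels of powers, the number of Jordan blocks of size at least j is d_j − d_{j−1} where d_j = dim ker(N^j) (with d_0 = 0). Computing the differences gives [2, 2].
The number of blocks of size exactly k is (#blocks of size ≥ k) − (#blocks of size ≥ k + 1), so the partition is: 2 block(s) of size 2.
In nonincreasing order the block sizes are [2, 2].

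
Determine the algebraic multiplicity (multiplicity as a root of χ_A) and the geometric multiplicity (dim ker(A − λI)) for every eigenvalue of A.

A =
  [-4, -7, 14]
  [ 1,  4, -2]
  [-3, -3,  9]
λ = 3: alg = 3, geom = 2

Step 1 — factor the characteristic polynomial to read off the algebraic multiplicities:
  χ_A(x) = (x - 3)^3

Step 2 — compute geometric multiplicities via the rank-nullity identity g(λ) = n − rank(A − λI):
  rank(A − (3)·I) = 1, so dim ker(A − (3)·I) = n − 1 = 2

Summary:
  λ = 3: algebraic multiplicity = 3, geometric multiplicity = 2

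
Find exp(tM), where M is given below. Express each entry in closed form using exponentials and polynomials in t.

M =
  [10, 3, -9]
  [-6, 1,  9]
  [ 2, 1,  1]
e^{tM} =
  [6*t*exp(4*t) + exp(4*t), 3*t*exp(4*t), -9*t*exp(4*t)]
  [-6*t*exp(4*t), -3*t*exp(4*t) + exp(4*t), 9*t*exp(4*t)]
  [2*t*exp(4*t), t*exp(4*t), -3*t*exp(4*t) + exp(4*t)]

Strategy: write M = P · J · P⁻¹ where J is a Jordan canonical form, so e^{tM} = P · e^{tJ} · P⁻¹, and e^{tJ} can be computed block-by-block.

M has Jordan form
J =
  [4, 1, 0]
  [0, 4, 0]
  [0, 0, 4]
(up to reordering of blocks).

Per-block formulas:
  For a 1×1 block at λ = 4: exp(t · [4]) = [e^(4t)].
  For a 2×2 Jordan block J_2(4): exp(t · J_2(4)) = e^(4t)·(I + t·N), where N is the 2×2 nilpotent shift.

After assembling e^{tJ} and conjugating by P, we get:

e^{tM} =
  [6*t*exp(4*t) + exp(4*t), 3*t*exp(4*t), -9*t*exp(4*t)]
  [-6*t*exp(4*t), -3*t*exp(4*t) + exp(4*t), 9*t*exp(4*t)]
  [2*t*exp(4*t), t*exp(4*t), -3*t*exp(4*t) + exp(4*t)]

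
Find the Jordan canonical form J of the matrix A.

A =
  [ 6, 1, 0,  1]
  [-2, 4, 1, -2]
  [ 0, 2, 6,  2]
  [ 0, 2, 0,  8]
J_3(6) ⊕ J_1(6)

The characteristic polynomial is
  det(x·I − A) = x^4 - 24*x^3 + 216*x^2 - 864*x + 1296 = (x - 6)^4

Eigenvalues and multiplicities (the geometric multiplicity of λ is n − rank(A − λI), which equals the number of Jordan blocks for λ):
  λ = 6: algebraic multiplicity = 4, geometric multiplicity = 2

Determining the block sizes for each eigenvalue:
  λ = 6: with am = 4 and gm = 2, the partition is not yet determined (e.g. several partitions of 4 into 2 parts exist). Let N = A − (6)·I. Computing rank(N^1) = 2, rank(N^2) = 1, rank(N^3) = 0; the number of blocks of size ≥ j is rank(N^{j−1}) − rank(N^j), giving [2, 1, 1]. So we have 1 block(s) of size 3, 1 block(s) of size 1 → block sizes [3, 1]

Assembling the blocks gives a Jordan form
J =
  [6, 1, 0, 0]
  [0, 6, 1, 0]
  [0, 0, 6, 0]
  [0, 0, 0, 6]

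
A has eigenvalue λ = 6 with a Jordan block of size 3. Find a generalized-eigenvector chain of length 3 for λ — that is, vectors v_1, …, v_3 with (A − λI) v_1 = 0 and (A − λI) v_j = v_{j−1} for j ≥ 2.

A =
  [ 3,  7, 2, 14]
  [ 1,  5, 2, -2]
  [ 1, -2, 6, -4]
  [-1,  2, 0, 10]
A Jordan chain for λ = 6 of length 3:
v_1 = (4, 0, -1, 1)ᵀ
v_2 = (-3, 1, 1, -1)ᵀ
v_3 = (1, 0, 0, 0)ᵀ

Let N = A − (6)·I. We want v_3 with N^3 v_3 = 0 but N^2 v_3 ≠ 0; then v_{j-1} := N · v_j for j = 3, …, 2.

Pick v_3 = (1, 0, 0, 0)ᵀ.
Then v_2 = N · v_3 = (-3, 1, 1, -1)ᵀ.
Then v_1 = N · v_2 = (4, 0, -1, 1)ᵀ.

Sanity check: (A − (6)·I) v_1 = (0, 0, 0, 0)ᵀ = 0. ✓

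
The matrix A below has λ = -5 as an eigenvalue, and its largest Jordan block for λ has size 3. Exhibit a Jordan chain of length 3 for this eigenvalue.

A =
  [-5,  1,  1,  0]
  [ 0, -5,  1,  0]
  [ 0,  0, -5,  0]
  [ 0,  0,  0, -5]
A Jordan chain for λ = -5 of length 3:
v_1 = (1, 0, 0, 0)ᵀ
v_2 = (1, 1, 0, 0)ᵀ
v_3 = (0, 0, 1, 0)ᵀ

Let N = A − (-5)·I. We want v_3 with N^3 v_3 = 0 but N^2 v_3 ≠ 0; then v_{j-1} := N · v_j for j = 3, …, 2.

Pick v_3 = (0, 0, 1, 0)ᵀ.
Then v_2 = N · v_3 = (1, 1, 0, 0)ᵀ.
Then v_1 = N · v_2 = (1, 0, 0, 0)ᵀ.

Sanity check: (A − (-5)·I) v_1 = (0, 0, 0, 0)ᵀ = 0. ✓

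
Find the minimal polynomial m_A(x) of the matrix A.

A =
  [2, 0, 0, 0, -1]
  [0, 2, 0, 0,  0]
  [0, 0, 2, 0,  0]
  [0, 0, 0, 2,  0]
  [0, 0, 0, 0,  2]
x^2 - 4*x + 4

The characteristic polynomial is χ_A(x) = (x - 2)^5, so the eigenvalues are known. The minimal polynomial is
  m_A(x) = Π_λ (x − λ)^{k_λ}
where k_λ is the size of the *largest* Jordan block for λ (equivalently, the smallest k with (A − λI)^k v = 0 for every generalised eigenvector v of λ).

  λ = 2: largest Jordan block has size 2, contributing (x − 2)^2

So m_A(x) = (x - 2)^2 = x^2 - 4*x + 4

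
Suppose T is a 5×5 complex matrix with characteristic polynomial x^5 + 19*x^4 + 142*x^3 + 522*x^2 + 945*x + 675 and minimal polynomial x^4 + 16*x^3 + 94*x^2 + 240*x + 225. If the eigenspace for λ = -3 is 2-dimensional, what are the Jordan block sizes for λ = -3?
Block sizes for λ = -3: [2, 1]

Step 1 — from the characteristic polynomial, algebraic multiplicity of λ = -3 is 3. From dim ker(T − (-3)·I) = 2, there are exactly 2 Jordan blocks for λ = -3.
Step 2 — from the minimal polynomial, the factor (x + 3)^2 tells us the largest block for λ = -3 has size 2.
Step 3 — with total size 3, 2 blocks, and largest block 2, the block sizes (in nonincreasing order) are [2, 1].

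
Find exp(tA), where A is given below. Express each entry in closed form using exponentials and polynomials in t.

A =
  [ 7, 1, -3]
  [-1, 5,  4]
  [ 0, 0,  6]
e^{tA} =
  [t*exp(6*t) + exp(6*t), t*exp(6*t), t^2*exp(6*t)/2 - 3*t*exp(6*t)]
  [-t*exp(6*t), -t*exp(6*t) + exp(6*t), -t^2*exp(6*t)/2 + 4*t*exp(6*t)]
  [0, 0, exp(6*t)]

Strategy: write A = P · J · P⁻¹ where J is a Jordan canonical form, so e^{tA} = P · e^{tJ} · P⁻¹, and e^{tJ} can be computed block-by-block.

A has Jordan form
J =
  [6, 1, 0]
  [0, 6, 1]
  [0, 0, 6]
(up to reordering of blocks).

Per-block formulas:
  For a 3×3 Jordan block J_3(6): exp(t · J_3(6)) = e^(6t)·(I + t·N + (t^2/2)·N^2), where N is the 3×3 nilpotent shift.

After assembling e^{tJ} and conjugating by P, we get:

e^{tA} =
  [t*exp(6*t) + exp(6*t), t*exp(6*t), t^2*exp(6*t)/2 - 3*t*exp(6*t)]
  [-t*exp(6*t), -t*exp(6*t) + exp(6*t), -t^2*exp(6*t)/2 + 4*t*exp(6*t)]
  [0, 0, exp(6*t)]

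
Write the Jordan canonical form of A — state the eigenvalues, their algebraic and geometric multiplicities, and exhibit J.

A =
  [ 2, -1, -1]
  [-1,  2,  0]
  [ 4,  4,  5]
J_3(3)

The characteristic polynomial is
  det(x·I − A) = x^3 - 9*x^2 + 27*x - 27 = (x - 3)^3

Eigenvalues and multiplicities (the geometric multiplicity of λ is n − rank(A − λI), which equals the number of Jordan blocks for λ):
  λ = 3: algebraic multiplicity = 3, geometric multiplicity = 1

Determining the block sizes for each eigenvalue:
  λ = 3: one block (gm = 1), so the single block has size am = 3 → block sizes [3]

Assembling the blocks gives a Jordan form
J =
  [3, 1, 0]
  [0, 3, 1]
  [0, 0, 3]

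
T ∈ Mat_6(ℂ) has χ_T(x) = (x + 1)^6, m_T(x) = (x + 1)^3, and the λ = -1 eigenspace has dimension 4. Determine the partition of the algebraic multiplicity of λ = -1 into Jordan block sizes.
Block sizes for λ = -1: [3, 1, 1, 1]

Step 1 — from the characteristic polynomial, algebraic multiplicity of λ = -1 is 6. From dim ker(T − (-1)·I) = 4, there are exactly 4 Jordan blocks for λ = -1.
Step 2 — from the minimal polynomial, the factor (x + 1)^3 tells us the largest block for λ = -1 has size 3.
Step 3 — with total size 6, 4 blocks, and largest block 3, the block sizes (in nonincreasing order) are [3, 1, 1, 1].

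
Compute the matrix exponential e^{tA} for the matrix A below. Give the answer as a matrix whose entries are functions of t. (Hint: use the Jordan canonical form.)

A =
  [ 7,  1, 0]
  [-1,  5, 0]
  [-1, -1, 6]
e^{tA} =
  [t*exp(6*t) + exp(6*t), t*exp(6*t), 0]
  [-t*exp(6*t), -t*exp(6*t) + exp(6*t), 0]
  [-t*exp(6*t), -t*exp(6*t), exp(6*t)]

Strategy: write A = P · J · P⁻¹ where J is a Jordan canonical form, so e^{tA} = P · e^{tJ} · P⁻¹, and e^{tJ} can be computed block-by-block.

A has Jordan form
J =
  [6, 1, 0]
  [0, 6, 0]
  [0, 0, 6]
(up to reordering of blocks).

Per-block formulas:
  For a 2×2 Jordan block J_2(6): exp(t · J_2(6)) = e^(6t)·(I + t·N), where N is the 2×2 nilpotent shift.
  For a 1×1 block at λ = 6: exp(t · [6]) = [e^(6t)].

After assembling e^{tJ} and conjugating by P, we get:

e^{tA} =
  [t*exp(6*t) + exp(6*t), t*exp(6*t), 0]
  [-t*exp(6*t), -t*exp(6*t) + exp(6*t), 0]
  [-t*exp(6*t), -t*exp(6*t), exp(6*t)]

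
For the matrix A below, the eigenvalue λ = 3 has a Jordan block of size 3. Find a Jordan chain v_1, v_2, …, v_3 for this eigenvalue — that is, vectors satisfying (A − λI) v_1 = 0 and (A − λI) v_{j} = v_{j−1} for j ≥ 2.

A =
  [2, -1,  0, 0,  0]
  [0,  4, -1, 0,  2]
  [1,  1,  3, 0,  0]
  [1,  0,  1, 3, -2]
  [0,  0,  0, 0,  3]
A Jordan chain for λ = 3 of length 3:
v_1 = (1, -1, -1, 0, 0)ᵀ
v_2 = (-1, 0, 1, 1, 0)ᵀ
v_3 = (1, 0, 0, 0, 0)ᵀ

Let N = A − (3)·I. We want v_3 with N^3 v_3 = 0 but N^2 v_3 ≠ 0; then v_{j-1} := N · v_j for j = 3, …, 2.

Pick v_3 = (1, 0, 0, 0, 0)ᵀ.
Then v_2 = N · v_3 = (-1, 0, 1, 1, 0)ᵀ.
Then v_1 = N · v_2 = (1, -1, -1, 0, 0)ᵀ.

Sanity check: (A − (3)·I) v_1 = (0, 0, 0, 0, 0)ᵀ = 0. ✓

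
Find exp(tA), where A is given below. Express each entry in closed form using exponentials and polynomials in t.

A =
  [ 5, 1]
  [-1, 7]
e^{tA} =
  [-t*exp(6*t) + exp(6*t), t*exp(6*t)]
  [-t*exp(6*t), t*exp(6*t) + exp(6*t)]

Strategy: write A = P · J · P⁻¹ where J is a Jordan canonical form, so e^{tA} = P · e^{tJ} · P⁻¹, and e^{tJ} can be computed block-by-block.

A has Jordan form
J =
  [6, 1]
  [0, 6]
(up to reordering of blocks).

Per-block formulas:
  For a 2×2 Jordan block J_2(6): exp(t · J_2(6)) = e^(6t)·(I + t·N), where N is the 2×2 nilpotent shift.

After assembling e^{tJ} and conjugating by P, we get:

e^{tA} =
  [-t*exp(6*t) + exp(6*t), t*exp(6*t)]
  [-t*exp(6*t), t*exp(6*t) + exp(6*t)]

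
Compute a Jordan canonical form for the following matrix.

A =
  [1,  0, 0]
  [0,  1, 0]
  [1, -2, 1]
J_2(1) ⊕ J_1(1)

The characteristic polynomial is
  det(x·I − A) = x^3 - 3*x^2 + 3*x - 1 = (x - 1)^3

Eigenvalues and multiplicities (the geometric multiplicity of λ is n − rank(A − λI), which equals the number of Jordan blocks for λ):
  λ = 1: algebraic multiplicity = 3, geometric multiplicity = 2

Determining the block sizes for each eigenvalue:
  λ = 1: 2 blocks summing to 3 forces exactly one block of size 2 and the rest size 1 → block sizes [2, 1]

Assembling the blocks gives a Jordan form
J =
  [1, 1, 0]
  [0, 1, 0]
  [0, 0, 1]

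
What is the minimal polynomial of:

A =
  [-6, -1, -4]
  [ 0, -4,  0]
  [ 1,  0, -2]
x^3 + 12*x^2 + 48*x + 64

The characteristic polynomial is χ_A(x) = (x + 4)^3, so the eigenvalues are known. The minimal polynomial is
  m_A(x) = Π_λ (x − λ)^{k_λ}
where k_λ is the size of the *largest* Jordan block for λ (equivalently, the smallest k with (A − λI)^k v = 0 for every generalised eigenvector v of λ).

  λ = -4: largest Jordan block has size 3, contributing (x + 4)^3

So m_A(x) = (x + 4)^3 = x^3 + 12*x^2 + 48*x + 64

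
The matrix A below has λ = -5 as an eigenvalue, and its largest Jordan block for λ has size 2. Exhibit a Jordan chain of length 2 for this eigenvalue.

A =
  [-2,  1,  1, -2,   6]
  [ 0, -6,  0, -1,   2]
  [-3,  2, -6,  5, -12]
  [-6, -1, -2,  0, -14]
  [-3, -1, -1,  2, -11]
A Jordan chain for λ = -5 of length 2:
v_1 = (3, 0, -3, -6, -3)ᵀ
v_2 = (1, 0, 0, 0, 0)ᵀ

Let N = A − (-5)·I. We want v_2 with N^2 v_2 = 0 but N^1 v_2 ≠ 0; then v_{j-1} := N · v_j for j = 2, …, 2.

Pick v_2 = (1, 0, 0, 0, 0)ᵀ.
Then v_1 = N · v_2 = (3, 0, -3, -6, -3)ᵀ.

Sanity check: (A − (-5)·I) v_1 = (0, 0, 0, 0, 0)ᵀ = 0. ✓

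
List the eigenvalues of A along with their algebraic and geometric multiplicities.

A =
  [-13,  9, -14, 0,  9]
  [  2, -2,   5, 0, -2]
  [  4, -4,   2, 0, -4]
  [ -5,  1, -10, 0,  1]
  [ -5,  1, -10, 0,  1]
λ = -4: alg = 3, geom = 1; λ = 0: alg = 2, geom = 2

Step 1 — factor the characteristic polynomial to read off the algebraic multiplicities:
  χ_A(x) = x^2*(x + 4)^3

Step 2 — compute geometric multiplicities via the rank-nullity identity g(λ) = n − rank(A − λI):
  rank(A − (-4)·I) = 4, so dim ker(A − (-4)·I) = n − 4 = 1
  rank(A − (0)·I) = 3, so dim ker(A − (0)·I) = n − 3 = 2

Summary:
  λ = -4: algebraic multiplicity = 3, geometric multiplicity = 1
  λ = 0: algebraic multiplicity = 2, geometric multiplicity = 2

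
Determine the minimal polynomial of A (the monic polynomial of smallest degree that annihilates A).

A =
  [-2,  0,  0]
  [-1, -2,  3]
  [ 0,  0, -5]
x^3 + 9*x^2 + 24*x + 20

The characteristic polynomial is χ_A(x) = (x + 2)^2*(x + 5), so the eigenvalues are known. The minimal polynomial is
  m_A(x) = Π_λ (x − λ)^{k_λ}
where k_λ is the size of the *largest* Jordan block for λ (equivalently, the smallest k with (A − λI)^k v = 0 for every generalised eigenvector v of λ).

  λ = -5: largest Jordan block has size 1, contributing (x + 5)
  λ = -2: largest Jordan block has size 2, contributing (x + 2)^2

So m_A(x) = (x + 2)^2*(x + 5) = x^3 + 9*x^2 + 24*x + 20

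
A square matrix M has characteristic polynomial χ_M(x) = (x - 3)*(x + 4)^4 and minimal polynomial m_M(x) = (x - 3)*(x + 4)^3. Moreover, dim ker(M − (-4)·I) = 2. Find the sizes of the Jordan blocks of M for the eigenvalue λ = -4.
Block sizes for λ = -4: [3, 1]

Step 1 — from the characteristic polynomial, algebraic multiplicity of λ = -4 is 4. From dim ker(M − (-4)·I) = 2, there are exactly 2 Jordan blocks for λ = -4.
Step 2 — from the minimal polynomial, the factor (x + 4)^3 tells us the largest block for λ = -4 has size 3.
Step 3 — with total size 4, 2 blocks, and largest block 3, the block sizes (in nonincreasing order) are [3, 1].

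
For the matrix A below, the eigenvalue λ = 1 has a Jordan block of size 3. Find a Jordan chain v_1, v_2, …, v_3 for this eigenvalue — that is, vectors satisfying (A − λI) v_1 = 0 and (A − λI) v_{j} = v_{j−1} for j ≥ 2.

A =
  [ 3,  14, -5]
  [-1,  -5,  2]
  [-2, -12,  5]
A Jordan chain for λ = 1 of length 3:
v_1 = (4, -2, -4)ᵀ
v_2 = (14, -6, -12)ᵀ
v_3 = (0, 1, 0)ᵀ

Let N = A − (1)·I. We want v_3 with N^3 v_3 = 0 but N^2 v_3 ≠ 0; then v_{j-1} := N · v_j for j = 3, …, 2.

Pick v_3 = (0, 1, 0)ᵀ.
Then v_2 = N · v_3 = (14, -6, -12)ᵀ.
Then v_1 = N · v_2 = (4, -2, -4)ᵀ.

Sanity check: (A − (1)·I) v_1 = (0, 0, 0)ᵀ = 0. ✓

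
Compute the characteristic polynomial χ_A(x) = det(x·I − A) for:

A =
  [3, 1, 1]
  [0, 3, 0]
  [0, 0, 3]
x^3 - 9*x^2 + 27*x - 27

Expanding det(x·I − A) (e.g. by cofactor expansion or by noting that A is similar to its Jordan form J, which has the same characteristic polynomial as A) gives
  χ_A(x) = x^3 - 9*x^2 + 27*x - 27
which factors as (x - 3)^3. The eigenvalues (with algebraic multiplicities) are λ = 3 with multiplicity 3.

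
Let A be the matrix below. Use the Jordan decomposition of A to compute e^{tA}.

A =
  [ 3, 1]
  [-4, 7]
e^{tA} =
  [-2*t*exp(5*t) + exp(5*t), t*exp(5*t)]
  [-4*t*exp(5*t), 2*t*exp(5*t) + exp(5*t)]

Strategy: write A = P · J · P⁻¹ where J is a Jordan canonical form, so e^{tA} = P · e^{tJ} · P⁻¹, and e^{tJ} can be computed block-by-block.

A has Jordan form
J =
  [5, 1]
  [0, 5]
(up to reordering of blocks).

Per-block formulas:
  For a 2×2 Jordan block J_2(5): exp(t · J_2(5)) = e^(5t)·(I + t·N), where N is the 2×2 nilpotent shift.

After assembling e^{tJ} and conjugating by P, we get:

e^{tA} =
  [-2*t*exp(5*t) + exp(5*t), t*exp(5*t)]
  [-4*t*exp(5*t), 2*t*exp(5*t) + exp(5*t)]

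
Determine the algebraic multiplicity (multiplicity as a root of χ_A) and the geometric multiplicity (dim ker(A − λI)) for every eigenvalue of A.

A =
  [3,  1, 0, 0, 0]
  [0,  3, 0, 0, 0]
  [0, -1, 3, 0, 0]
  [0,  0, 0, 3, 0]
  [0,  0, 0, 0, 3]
λ = 3: alg = 5, geom = 4

Step 1 — factor the characteristic polynomial to read off the algebraic multiplicities:
  χ_A(x) = (x - 3)^5

Step 2 — compute geometric multiplicities via the rank-nullity identity g(λ) = n − rank(A − λI):
  rank(A − (3)·I) = 1, so dim ker(A − (3)·I) = n − 1 = 4

Summary:
  λ = 3: algebraic multiplicity = 5, geometric multiplicity = 4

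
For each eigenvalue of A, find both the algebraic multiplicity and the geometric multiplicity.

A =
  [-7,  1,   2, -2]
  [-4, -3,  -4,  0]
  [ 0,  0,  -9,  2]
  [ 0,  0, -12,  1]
λ = -5: alg = 3, geom = 2; λ = -3: alg = 1, geom = 1

Step 1 — factor the characteristic polynomial to read off the algebraic multiplicities:
  χ_A(x) = (x + 3)*(x + 5)^3

Step 2 — compute geometric multiplicities via the rank-nullity identity g(λ) = n − rank(A − λI):
  rank(A − (-5)·I) = 2, so dim ker(A − (-5)·I) = n − 2 = 2
  rank(A − (-3)·I) = 3, so dim ker(A − (-3)·I) = n − 3 = 1

Summary:
  λ = -5: algebraic multiplicity = 3, geometric multiplicity = 2
  λ = -3: algebraic multiplicity = 1, geometric multiplicity = 1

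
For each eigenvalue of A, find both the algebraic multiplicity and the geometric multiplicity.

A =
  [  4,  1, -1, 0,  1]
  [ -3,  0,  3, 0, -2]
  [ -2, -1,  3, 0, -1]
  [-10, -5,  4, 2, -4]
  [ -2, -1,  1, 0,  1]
λ = 2: alg = 5, geom = 2

Step 1 — factor the characteristic polynomial to read off the algebraic multiplicities:
  χ_A(x) = (x - 2)^5

Step 2 — compute geometric multiplicities via the rank-nullity identity g(λ) = n − rank(A − λI):
  rank(A − (2)·I) = 3, so dim ker(A − (2)·I) = n − 3 = 2

Summary:
  λ = 2: algebraic multiplicity = 5, geometric multiplicity = 2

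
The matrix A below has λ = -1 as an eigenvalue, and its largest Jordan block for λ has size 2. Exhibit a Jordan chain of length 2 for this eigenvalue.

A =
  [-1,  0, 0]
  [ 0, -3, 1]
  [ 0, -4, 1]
A Jordan chain for λ = -1 of length 2:
v_1 = (0, -2, -4)ᵀ
v_2 = (0, 1, 0)ᵀ

Let N = A − (-1)·I. We want v_2 with N^2 v_2 = 0 but N^1 v_2 ≠ 0; then v_{j-1} := N · v_j for j = 2, …, 2.

Pick v_2 = (0, 1, 0)ᵀ.
Then v_1 = N · v_2 = (0, -2, -4)ᵀ.

Sanity check: (A − (-1)·I) v_1 = (0, 0, 0)ᵀ = 0. ✓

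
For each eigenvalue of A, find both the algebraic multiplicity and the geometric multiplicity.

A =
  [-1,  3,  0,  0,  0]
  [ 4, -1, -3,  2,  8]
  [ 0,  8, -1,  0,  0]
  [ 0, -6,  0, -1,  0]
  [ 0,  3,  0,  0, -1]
λ = -1: alg = 5, geom = 3

Step 1 — factor the characteristic polynomial to read off the algebraic multiplicities:
  χ_A(x) = (x + 1)^5

Step 2 — compute geometric multiplicities via the rank-nullity identity g(λ) = n − rank(A − λI):
  rank(A − (-1)·I) = 2, so dim ker(A − (-1)·I) = n − 2 = 3

Summary:
  λ = -1: algebraic multiplicity = 5, geometric multiplicity = 3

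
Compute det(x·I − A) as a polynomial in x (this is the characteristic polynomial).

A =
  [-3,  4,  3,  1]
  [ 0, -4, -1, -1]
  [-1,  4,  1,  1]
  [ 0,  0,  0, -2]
x^4 + 8*x^3 + 24*x^2 + 32*x + 16

Expanding det(x·I − A) (e.g. by cofactor expansion or by noting that A is similar to its Jordan form J, which has the same characteristic polynomial as A) gives
  χ_A(x) = x^4 + 8*x^3 + 24*x^2 + 32*x + 16
which factors as (x + 2)^4. The eigenvalues (with algebraic multiplicities) are λ = -2 with multiplicity 4.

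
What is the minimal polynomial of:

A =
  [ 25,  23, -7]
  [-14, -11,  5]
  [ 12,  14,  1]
x^3 - 15*x^2 + 75*x - 125

The characteristic polynomial is χ_A(x) = (x - 5)^3, so the eigenvalues are known. The minimal polynomial is
  m_A(x) = Π_λ (x − λ)^{k_λ}
where k_λ is the size of the *largest* Jordan block for λ (equivalently, the smallest k with (A − λI)^k v = 0 for every generalised eigenvector v of λ).

  λ = 5: largest Jordan block has size 3, contributing (x − 5)^3

So m_A(x) = (x - 5)^3 = x^3 - 15*x^2 + 75*x - 125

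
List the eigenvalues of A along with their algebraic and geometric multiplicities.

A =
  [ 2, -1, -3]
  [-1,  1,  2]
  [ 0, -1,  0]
λ = 1: alg = 3, geom = 1

Step 1 — factor the characteristic polynomial to read off the algebraic multiplicities:
  χ_A(x) = (x - 1)^3

Step 2 — compute geometric multiplicities via the rank-nullity identity g(λ) = n − rank(A − λI):
  rank(A − (1)·I) = 2, so dim ker(A − (1)·I) = n − 2 = 1

Summary:
  λ = 1: algebraic multiplicity = 3, geometric multiplicity = 1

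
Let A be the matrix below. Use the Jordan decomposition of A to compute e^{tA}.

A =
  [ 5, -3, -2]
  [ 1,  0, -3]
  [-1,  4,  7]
e^{tA} =
  [t*exp(4*t) + exp(4*t), t^2*exp(4*t)/2 - 3*t*exp(4*t), t^2*exp(4*t)/2 - 2*t*exp(4*t)]
  [t*exp(4*t), t^2*exp(4*t)/2 - 4*t*exp(4*t) + exp(4*t), t^2*exp(4*t)/2 - 3*t*exp(4*t)]
  [-t*exp(4*t), -t^2*exp(4*t)/2 + 4*t*exp(4*t), -t^2*exp(4*t)/2 + 3*t*exp(4*t) + exp(4*t)]

Strategy: write A = P · J · P⁻¹ where J is a Jordan canonical form, so e^{tA} = P · e^{tJ} · P⁻¹, and e^{tJ} can be computed block-by-block.

A has Jordan form
J =
  [4, 1, 0]
  [0, 4, 1]
  [0, 0, 4]
(up to reordering of blocks).

Per-block formulas:
  For a 3×3 Jordan block J_3(4): exp(t · J_3(4)) = e^(4t)·(I + t·N + (t^2/2)·N^2), where N is the 3×3 nilpotent shift.

After assembling e^{tJ} and conjugating by P, we get:

e^{tA} =
  [t*exp(4*t) + exp(4*t), t^2*exp(4*t)/2 - 3*t*exp(4*t), t^2*exp(4*t)/2 - 2*t*exp(4*t)]
  [t*exp(4*t), t^2*exp(4*t)/2 - 4*t*exp(4*t) + exp(4*t), t^2*exp(4*t)/2 - 3*t*exp(4*t)]
  [-t*exp(4*t), -t^2*exp(4*t)/2 + 4*t*exp(4*t), -t^2*exp(4*t)/2 + 3*t*exp(4*t) + exp(4*t)]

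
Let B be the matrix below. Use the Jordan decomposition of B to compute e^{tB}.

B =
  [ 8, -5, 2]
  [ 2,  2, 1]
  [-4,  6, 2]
e^{tB} =
  [-t^2*exp(4*t) + 4*t*exp(4*t) + exp(4*t), t^2*exp(4*t) - 5*t*exp(4*t), -t^2*exp(4*t)/2 + 2*t*exp(4*t)]
  [2*t*exp(4*t), -2*t*exp(4*t) + exp(4*t), t*exp(4*t)]
  [2*t^2*exp(4*t) - 4*t*exp(4*t), -2*t^2*exp(4*t) + 6*t*exp(4*t), t^2*exp(4*t) - 2*t*exp(4*t) + exp(4*t)]

Strategy: write B = P · J · P⁻¹ where J is a Jordan canonical form, so e^{tB} = P · e^{tJ} · P⁻¹, and e^{tJ} can be computed block-by-block.

B has Jordan form
J =
  [4, 1, 0]
  [0, 4, 1]
  [0, 0, 4]
(up to reordering of blocks).

Per-block formulas:
  For a 3×3 Jordan block J_3(4): exp(t · J_3(4)) = e^(4t)·(I + t·N + (t^2/2)·N^2), where N is the 3×3 nilpotent shift.

After assembling e^{tJ} and conjugating by P, we get:

e^{tB} =
  [-t^2*exp(4*t) + 4*t*exp(4*t) + exp(4*t), t^2*exp(4*t) - 5*t*exp(4*t), -t^2*exp(4*t)/2 + 2*t*exp(4*t)]
  [2*t*exp(4*t), -2*t*exp(4*t) + exp(4*t), t*exp(4*t)]
  [2*t^2*exp(4*t) - 4*t*exp(4*t), -2*t^2*exp(4*t) + 6*t*exp(4*t), t^2*exp(4*t) - 2*t*exp(4*t) + exp(4*t)]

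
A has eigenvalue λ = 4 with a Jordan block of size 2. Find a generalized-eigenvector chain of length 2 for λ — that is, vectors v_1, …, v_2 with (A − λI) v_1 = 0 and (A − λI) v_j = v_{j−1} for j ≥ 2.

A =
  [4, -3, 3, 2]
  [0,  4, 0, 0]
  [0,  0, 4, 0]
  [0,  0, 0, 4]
A Jordan chain for λ = 4 of length 2:
v_1 = (-3, 0, 0, 0)ᵀ
v_2 = (0, 1, 0, 0)ᵀ

Let N = A − (4)·I. We want v_2 with N^2 v_2 = 0 but N^1 v_2 ≠ 0; then v_{j-1} := N · v_j for j = 2, …, 2.

Pick v_2 = (0, 1, 0, 0)ᵀ.
Then v_1 = N · v_2 = (-3, 0, 0, 0)ᵀ.

Sanity check: (A − (4)·I) v_1 = (0, 0, 0, 0)ᵀ = 0. ✓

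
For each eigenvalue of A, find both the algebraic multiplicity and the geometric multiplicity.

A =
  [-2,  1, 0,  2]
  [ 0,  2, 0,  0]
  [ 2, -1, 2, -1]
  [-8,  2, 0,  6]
λ = 2: alg = 4, geom = 2

Step 1 — factor the characteristic polynomial to read off the algebraic multiplicities:
  χ_A(x) = (x - 2)^4

Step 2 — compute geometric multiplicities via the rank-nullity identity g(λ) = n − rank(A − λI):
  rank(A − (2)·I) = 2, so dim ker(A − (2)·I) = n − 2 = 2

Summary:
  λ = 2: algebraic multiplicity = 4, geometric multiplicity = 2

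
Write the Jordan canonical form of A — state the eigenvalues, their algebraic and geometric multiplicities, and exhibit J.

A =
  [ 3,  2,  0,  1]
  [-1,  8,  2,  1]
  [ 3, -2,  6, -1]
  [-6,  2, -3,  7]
J_3(6) ⊕ J_1(6)

The characteristic polynomial is
  det(x·I − A) = x^4 - 24*x^3 + 216*x^2 - 864*x + 1296 = (x - 6)^4

Eigenvalues and multiplicities (the geometric multiplicity of λ is n − rank(A − λI), which equals the number of Jordan blocks for λ):
  λ = 6: algebraic multiplicity = 4, geometric multiplicity = 2

Determining the block sizes for each eigenvalue:
  λ = 6: with am = 4 and gm = 2, the partition is not yet determined (e.g. several partitions of 4 into 2 parts exist). Let N = A − (6)·I. Computing rank(N^1) = 2, rank(N^2) = 1, rank(N^3) = 0; the number of blocks of size ≥ j is rank(N^{j−1}) − rank(N^j), giving [2, 1, 1]. So we have 1 block(s) of size 3, 1 block(s) of size 1 → block sizes [3, 1]

Assembling the blocks gives a Jordan form
J =
  [6, 1, 0, 0]
  [0, 6, 1, 0]
  [0, 0, 6, 0]
  [0, 0, 0, 6]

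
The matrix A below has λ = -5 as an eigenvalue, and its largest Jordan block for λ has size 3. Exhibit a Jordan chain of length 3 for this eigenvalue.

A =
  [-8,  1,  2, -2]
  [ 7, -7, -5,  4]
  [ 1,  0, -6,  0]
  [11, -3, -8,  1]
A Jordan chain for λ = -5 of length 3:
v_1 = (-4, 4, -4, 4)ᵀ
v_2 = (-3, 7, 1, 11)ᵀ
v_3 = (1, 0, 0, 0)ᵀ

Let N = A − (-5)·I. We want v_3 with N^3 v_3 = 0 but N^2 v_3 ≠ 0; then v_{j-1} := N · v_j for j = 3, …, 2.

Pick v_3 = (1, 0, 0, 0)ᵀ.
Then v_2 = N · v_3 = (-3, 7, 1, 11)ᵀ.
Then v_1 = N · v_2 = (-4, 4, -4, 4)ᵀ.

Sanity check: (A − (-5)·I) v_1 = (0, 0, 0, 0)ᵀ = 0. ✓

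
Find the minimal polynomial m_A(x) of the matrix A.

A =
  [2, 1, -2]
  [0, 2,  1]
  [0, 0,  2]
x^3 - 6*x^2 + 12*x - 8

The characteristic polynomial is χ_A(x) = (x - 2)^3, so the eigenvalues are known. The minimal polynomial is
  m_A(x) = Π_λ (x − λ)^{k_λ}
where k_λ is the size of the *largest* Jordan block for λ (equivalently, the smallest k with (A − λI)^k v = 0 for every generalised eigenvector v of λ).

  λ = 2: largest Jordan block has size 3, contributing (x − 2)^3

So m_A(x) = (x - 2)^3 = x^3 - 6*x^2 + 12*x - 8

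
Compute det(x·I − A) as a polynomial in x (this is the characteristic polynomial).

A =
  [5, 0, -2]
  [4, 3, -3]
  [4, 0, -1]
x^3 - 7*x^2 + 15*x - 9

Expanding det(x·I − A) (e.g. by cofactor expansion or by noting that A is similar to its Jordan form J, which has the same characteristic polynomial as A) gives
  χ_A(x) = x^3 - 7*x^2 + 15*x - 9
which factors as (x - 3)^2*(x - 1). The eigenvalues (with algebraic multiplicities) are λ = 1 with multiplicity 1, λ = 3 with multiplicity 2.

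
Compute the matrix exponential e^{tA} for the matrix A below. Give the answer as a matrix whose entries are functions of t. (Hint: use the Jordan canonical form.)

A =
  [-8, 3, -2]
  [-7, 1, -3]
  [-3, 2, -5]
e^{tA} =
  [t^2*exp(-4*t)/2 - 4*t*exp(-4*t) + exp(-4*t), -t^2*exp(-4*t)/2 + 3*t*exp(-4*t), t^2*exp(-4*t)/2 - 2*t*exp(-4*t)]
  [t^2*exp(-4*t) - 7*t*exp(-4*t), -t^2*exp(-4*t) + 5*t*exp(-4*t) + exp(-4*t), t^2*exp(-4*t) - 3*t*exp(-4*t)]
  [t^2*exp(-4*t)/2 - 3*t*exp(-4*t), -t^2*exp(-4*t)/2 + 2*t*exp(-4*t), t^2*exp(-4*t)/2 - t*exp(-4*t) + exp(-4*t)]

Strategy: write A = P · J · P⁻¹ where J is a Jordan canonical form, so e^{tA} = P · e^{tJ} · P⁻¹, and e^{tJ} can be computed block-by-block.

A has Jordan form
J =
  [-4,  1,  0]
  [ 0, -4,  1]
  [ 0,  0, -4]
(up to reordering of blocks).

Per-block formulas:
  For a 3×3 Jordan block J_3(-4): exp(t · J_3(-4)) = e^(-4t)·(I + t·N + (t^2/2)·N^2), where N is the 3×3 nilpotent shift.

After assembling e^{tJ} and conjugating by P, we get:

e^{tA} =
  [t^2*exp(-4*t)/2 - 4*t*exp(-4*t) + exp(-4*t), -t^2*exp(-4*t)/2 + 3*t*exp(-4*t), t^2*exp(-4*t)/2 - 2*t*exp(-4*t)]
  [t^2*exp(-4*t) - 7*t*exp(-4*t), -t^2*exp(-4*t) + 5*t*exp(-4*t) + exp(-4*t), t^2*exp(-4*t) - 3*t*exp(-4*t)]
  [t^2*exp(-4*t)/2 - 3*t*exp(-4*t), -t^2*exp(-4*t)/2 + 2*t*exp(-4*t), t^2*exp(-4*t)/2 - t*exp(-4*t) + exp(-4*t)]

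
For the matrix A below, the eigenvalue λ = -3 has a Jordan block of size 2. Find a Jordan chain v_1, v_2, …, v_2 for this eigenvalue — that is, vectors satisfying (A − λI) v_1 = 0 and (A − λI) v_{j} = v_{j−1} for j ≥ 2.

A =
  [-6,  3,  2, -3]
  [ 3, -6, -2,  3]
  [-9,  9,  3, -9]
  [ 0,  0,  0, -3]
A Jordan chain for λ = -3 of length 2:
v_1 = (-3, 3, -9, 0)ᵀ
v_2 = (1, 0, 0, 0)ᵀ

Let N = A − (-3)·I. We want v_2 with N^2 v_2 = 0 but N^1 v_2 ≠ 0; then v_{j-1} := N · v_j for j = 2, …, 2.

Pick v_2 = (1, 0, 0, 0)ᵀ.
Then v_1 = N · v_2 = (-3, 3, -9, 0)ᵀ.

Sanity check: (A − (-3)·I) v_1 = (0, 0, 0, 0)ᵀ = 0. ✓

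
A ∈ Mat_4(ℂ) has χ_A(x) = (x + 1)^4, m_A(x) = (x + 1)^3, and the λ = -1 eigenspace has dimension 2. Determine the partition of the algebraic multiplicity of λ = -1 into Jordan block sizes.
Block sizes for λ = -1: [3, 1]

Step 1 — from the characteristic polynomial, algebraic multiplicity of λ = -1 is 4. From dim ker(A − (-1)·I) = 2, there are exactly 2 Jordan blocks for λ = -1.
Step 2 — from the minimal polynomial, the factor (x + 1)^3 tells us the largest block for λ = -1 has size 3.
Step 3 — with total size 4, 2 blocks, and largest block 3, the block sizes (in nonincreasing order) are [3, 1].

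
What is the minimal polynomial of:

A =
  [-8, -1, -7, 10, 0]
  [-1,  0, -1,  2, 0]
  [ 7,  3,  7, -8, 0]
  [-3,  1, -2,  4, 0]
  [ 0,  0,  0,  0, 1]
x^4 - 3*x^3 + 3*x^2 - x

The characteristic polynomial is χ_A(x) = x*(x - 1)^4, so the eigenvalues are known. The minimal polynomial is
  m_A(x) = Π_λ (x − λ)^{k_λ}
where k_λ is the size of the *largest* Jordan block for λ (equivalently, the smallest k with (A − λI)^k v = 0 for every generalised eigenvector v of λ).

  λ = 0: largest Jordan block has size 1, contributing (x − 0)
  λ = 1: largest Jordan block has size 3, contributing (x − 1)^3

So m_A(x) = x*(x - 1)^3 = x^4 - 3*x^3 + 3*x^2 - x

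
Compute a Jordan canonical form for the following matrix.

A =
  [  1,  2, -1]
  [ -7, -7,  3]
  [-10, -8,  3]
J_3(-1)

The characteristic polynomial is
  det(x·I − A) = x^3 + 3*x^2 + 3*x + 1 = (x + 1)^3

Eigenvalues and multiplicities (the geometric multiplicity of λ is n − rank(A − λI), which equals the number of Jordan blocks for λ):
  λ = -1: algebraic multiplicity = 3, geometric multiplicity = 1

Determining the block sizes for each eigenvalue:
  λ = -1: one block (gm = 1), so the single block has size am = 3 → block sizes [3]

Assembling the blocks gives a Jordan form
J =
  [-1,  1,  0]
  [ 0, -1,  1]
  [ 0,  0, -1]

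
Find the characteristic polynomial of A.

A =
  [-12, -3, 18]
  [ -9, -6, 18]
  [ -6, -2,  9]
x^3 + 9*x^2 + 27*x + 27

Expanding det(x·I − A) (e.g. by cofactor expansion or by noting that A is similar to its Jordan form J, which has the same characteristic polynomial as A) gives
  χ_A(x) = x^3 + 9*x^2 + 27*x + 27
which factors as (x + 3)^3. The eigenvalues (with algebraic multiplicities) are λ = -3 with multiplicity 3.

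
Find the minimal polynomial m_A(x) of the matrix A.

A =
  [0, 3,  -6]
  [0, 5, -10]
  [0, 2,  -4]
x^2 - x

The characteristic polynomial is χ_A(x) = x^2*(x - 1), so the eigenvalues are known. The minimal polynomial is
  m_A(x) = Π_λ (x − λ)^{k_λ}
where k_λ is the size of the *largest* Jordan block for λ (equivalently, the smallest k with (A − λI)^k v = 0 for every generalised eigenvector v of λ).

  λ = 0: largest Jordan block has size 1, contributing (x − 0)
  λ = 1: largest Jordan block has size 1, contributing (x − 1)

So m_A(x) = x*(x - 1) = x^2 - x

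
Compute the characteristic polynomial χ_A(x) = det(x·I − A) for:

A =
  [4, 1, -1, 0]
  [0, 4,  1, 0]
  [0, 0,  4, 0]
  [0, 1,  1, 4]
x^4 - 16*x^3 + 96*x^2 - 256*x + 256

Expanding det(x·I − A) (e.g. by cofactor expansion or by noting that A is similar to its Jordan form J, which has the same characteristic polynomial as A) gives
  χ_A(x) = x^4 - 16*x^3 + 96*x^2 - 256*x + 256
which factors as (x - 4)^4. The eigenvalues (with algebraic multiplicities) are λ = 4 with multiplicity 4.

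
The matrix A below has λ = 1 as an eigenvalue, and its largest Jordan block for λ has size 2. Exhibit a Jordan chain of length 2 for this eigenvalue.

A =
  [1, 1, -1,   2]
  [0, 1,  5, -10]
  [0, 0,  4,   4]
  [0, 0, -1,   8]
A Jordan chain for λ = 1 of length 2:
v_1 = (1, 0, 0, 0)ᵀ
v_2 = (0, 1, 0, 0)ᵀ

Let N = A − (1)·I. We want v_2 with N^2 v_2 = 0 but N^1 v_2 ≠ 0; then v_{j-1} := N · v_j for j = 2, …, 2.

Pick v_2 = (0, 1, 0, 0)ᵀ.
Then v_1 = N · v_2 = (1, 0, 0, 0)ᵀ.

Sanity check: (A − (1)·I) v_1 = (0, 0, 0, 0)ᵀ = 0. ✓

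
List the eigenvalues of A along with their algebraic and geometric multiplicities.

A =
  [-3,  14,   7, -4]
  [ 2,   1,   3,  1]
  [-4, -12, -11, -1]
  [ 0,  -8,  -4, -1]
λ = -5: alg = 1, geom = 1; λ = -3: alg = 3, geom = 1

Step 1 — factor the characteristic polynomial to read off the algebraic multiplicities:
  χ_A(x) = (x + 3)^3*(x + 5)

Step 2 — compute geometric multiplicities via the rank-nullity identity g(λ) = n − rank(A − λI):
  rank(A − (-5)·I) = 3, so dim ker(A − (-5)·I) = n − 3 = 1
  rank(A − (-3)·I) = 3, so dim ker(A − (-3)·I) = n − 3 = 1

Summary:
  λ = -5: algebraic multiplicity = 1, geometric multiplicity = 1
  λ = -3: algebraic multiplicity = 3, geometric multiplicity = 1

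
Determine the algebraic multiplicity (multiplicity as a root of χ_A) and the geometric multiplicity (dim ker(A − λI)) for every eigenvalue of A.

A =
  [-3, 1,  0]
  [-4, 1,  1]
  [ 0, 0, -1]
λ = -1: alg = 3, geom = 1

Step 1 — factor the characteristic polynomial to read off the algebraic multiplicities:
  χ_A(x) = (x + 1)^3

Step 2 — compute geometric multiplicities via the rank-nullity identity g(λ) = n − rank(A − λI):
  rank(A − (-1)·I) = 2, so dim ker(A − (-1)·I) = n − 2 = 1

Summary:
  λ = -1: algebraic multiplicity = 3, geometric multiplicity = 1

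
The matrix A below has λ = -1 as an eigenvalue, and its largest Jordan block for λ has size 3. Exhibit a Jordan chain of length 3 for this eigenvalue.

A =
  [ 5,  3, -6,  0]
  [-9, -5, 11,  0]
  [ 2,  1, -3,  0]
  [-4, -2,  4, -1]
A Jordan chain for λ = -1 of length 3:
v_1 = (-3, 4, -1, 2)ᵀ
v_2 = (6, -9, 2, -4)ᵀ
v_3 = (1, 0, 0, 0)ᵀ

Let N = A − (-1)·I. We want v_3 with N^3 v_3 = 0 but N^2 v_3 ≠ 0; then v_{j-1} := N · v_j for j = 3, …, 2.

Pick v_3 = (1, 0, 0, 0)ᵀ.
Then v_2 = N · v_3 = (6, -9, 2, -4)ᵀ.
Then v_1 = N · v_2 = (-3, 4, -1, 2)ᵀ.

Sanity check: (A − (-1)·I) v_1 = (0, 0, 0, 0)ᵀ = 0. ✓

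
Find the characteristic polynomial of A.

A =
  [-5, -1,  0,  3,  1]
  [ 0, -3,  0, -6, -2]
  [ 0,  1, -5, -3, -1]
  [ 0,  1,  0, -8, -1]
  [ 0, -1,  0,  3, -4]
x^5 + 25*x^4 + 250*x^3 + 1250*x^2 + 3125*x + 3125

Expanding det(x·I − A) (e.g. by cofactor expansion or by noting that A is similar to its Jordan form J, which has the same characteristic polynomial as A) gives
  χ_A(x) = x^5 + 25*x^4 + 250*x^3 + 1250*x^2 + 3125*x + 3125
which factors as (x + 5)^5. The eigenvalues (with algebraic multiplicities) are λ = -5 with multiplicity 5.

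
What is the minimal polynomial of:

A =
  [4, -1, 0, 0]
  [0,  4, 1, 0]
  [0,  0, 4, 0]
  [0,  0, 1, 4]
x^3 - 12*x^2 + 48*x - 64

The characteristic polynomial is χ_A(x) = (x - 4)^4, so the eigenvalues are known. The minimal polynomial is
  m_A(x) = Π_λ (x − λ)^{k_λ}
where k_λ is the size of the *largest* Jordan block for λ (equivalently, the smallest k with (A − λI)^k v = 0 for every generalised eigenvector v of λ).

  λ = 4: largest Jordan block has size 3, contributing (x − 4)^3

So m_A(x) = (x - 4)^3 = x^3 - 12*x^2 + 48*x - 64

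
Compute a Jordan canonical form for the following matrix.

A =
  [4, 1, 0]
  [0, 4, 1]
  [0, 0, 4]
J_3(4)

The characteristic polynomial is
  det(x·I − A) = x^3 - 12*x^2 + 48*x - 64 = (x - 4)^3

Eigenvalues and multiplicities (the geometric multiplicity of λ is n − rank(A − λI), which equals the number of Jordan blocks for λ):
  λ = 4: algebraic multiplicity = 3, geometric multiplicity = 1

Determining the block sizes for each eigenvalue:
  λ = 4: one block (gm = 1), so the single block has size am = 3 → block sizes [3]

Assembling the blocks gives a Jordan form
J =
  [4, 1, 0]
  [0, 4, 1]
  [0, 0, 4]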